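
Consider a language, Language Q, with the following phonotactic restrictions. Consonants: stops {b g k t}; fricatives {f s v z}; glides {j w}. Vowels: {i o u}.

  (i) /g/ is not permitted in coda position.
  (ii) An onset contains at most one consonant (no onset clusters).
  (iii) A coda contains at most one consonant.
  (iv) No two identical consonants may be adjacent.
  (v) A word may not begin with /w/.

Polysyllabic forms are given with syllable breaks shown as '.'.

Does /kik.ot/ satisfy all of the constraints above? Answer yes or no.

/kik.ot/ — σ1 onset /k/, coda /k/ ok; σ2 onset /∅/, coda /t/ ok → licit

yes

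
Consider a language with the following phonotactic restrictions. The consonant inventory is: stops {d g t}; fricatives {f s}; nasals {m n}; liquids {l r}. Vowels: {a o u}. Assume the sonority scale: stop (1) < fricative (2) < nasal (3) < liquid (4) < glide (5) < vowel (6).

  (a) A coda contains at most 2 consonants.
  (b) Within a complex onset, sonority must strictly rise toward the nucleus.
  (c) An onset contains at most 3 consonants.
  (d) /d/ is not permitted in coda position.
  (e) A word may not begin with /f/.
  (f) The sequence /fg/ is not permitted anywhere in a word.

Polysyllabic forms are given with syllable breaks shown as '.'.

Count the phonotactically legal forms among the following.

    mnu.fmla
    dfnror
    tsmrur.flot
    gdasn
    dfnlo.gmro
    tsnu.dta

mnu.fmla — violates constraint (b): syllable 1 onset /mn/: /m/ (nasal, 3) → /n/ (nasal, 3) does not rise → phonotactically illegal
dfnror — violates constraint (c): syllable 1 onset /dfnr/ has 4 consonants (> 3) → phonotactically illegal
tsmrur.flot — violates constraint (c): syllable 1 onset /tsmr/ has 4 consonants (> 3) → phonotactically illegal
gdasn — violates constraint (b): syllable 1 onset /gd/: /g/ (stop, 1) → /d/ (stop, 1) does not rise → phonotactically illegal
dfnlo.gmro — violates constraint (c): syllable 1 onset /dfnl/ has 4 consonants (> 3) → phonotactically illegal
tsnu.dta — violates constraint (b): syllable 2 onset /dt/: /d/ (stop, 1) → /t/ (stop, 1) does not rise → phonotactically illegal
No form is phonotactically legal → 0.

0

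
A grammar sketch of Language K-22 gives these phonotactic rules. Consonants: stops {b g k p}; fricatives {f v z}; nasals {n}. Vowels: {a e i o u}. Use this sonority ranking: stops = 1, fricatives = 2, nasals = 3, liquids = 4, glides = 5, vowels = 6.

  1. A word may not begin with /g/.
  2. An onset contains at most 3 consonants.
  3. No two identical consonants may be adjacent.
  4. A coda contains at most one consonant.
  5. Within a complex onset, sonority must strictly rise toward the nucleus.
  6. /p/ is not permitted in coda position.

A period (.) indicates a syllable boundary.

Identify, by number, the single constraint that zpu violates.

5

zpu: syllable 1 onset /zp/: /z/ (fricative, 2) → /p/ (stop, 1) does not rise.
This is a violation of constraint 5: "Within a complex onset, sonority must strictly rise toward the nucleus."
The remaining constraints (1, 2, 3, 4, 6) are satisfied.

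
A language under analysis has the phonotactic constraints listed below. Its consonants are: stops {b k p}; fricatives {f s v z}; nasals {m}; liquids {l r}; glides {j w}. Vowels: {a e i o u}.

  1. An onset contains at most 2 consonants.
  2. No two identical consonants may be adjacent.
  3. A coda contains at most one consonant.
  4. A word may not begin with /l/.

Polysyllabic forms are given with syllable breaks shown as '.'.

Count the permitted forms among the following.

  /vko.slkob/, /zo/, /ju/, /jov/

/vko.slkob/ — violates constraint 1: syllable 2 onset /slk/ has 3 consonants (> 2) → not permitted
/zo/ — σ1 onset /z/, coda /∅/ ok → permitted
/ju/ — σ1 onset /j/, coda /∅/ ok → permitted
/jov/ — σ1 onset /j/, coda /v/ ok → permitted
Permitted: /zo/, /ju/, /jov/ → 3.

3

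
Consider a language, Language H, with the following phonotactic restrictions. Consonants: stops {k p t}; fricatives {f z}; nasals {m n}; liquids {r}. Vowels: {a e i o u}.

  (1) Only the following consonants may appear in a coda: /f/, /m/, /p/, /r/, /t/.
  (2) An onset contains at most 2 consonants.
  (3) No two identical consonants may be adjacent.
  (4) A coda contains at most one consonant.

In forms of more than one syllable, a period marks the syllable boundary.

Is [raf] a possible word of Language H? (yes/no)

[raf] — σ1 onset /r/, coda /f/ ok → phonotactically legal

yes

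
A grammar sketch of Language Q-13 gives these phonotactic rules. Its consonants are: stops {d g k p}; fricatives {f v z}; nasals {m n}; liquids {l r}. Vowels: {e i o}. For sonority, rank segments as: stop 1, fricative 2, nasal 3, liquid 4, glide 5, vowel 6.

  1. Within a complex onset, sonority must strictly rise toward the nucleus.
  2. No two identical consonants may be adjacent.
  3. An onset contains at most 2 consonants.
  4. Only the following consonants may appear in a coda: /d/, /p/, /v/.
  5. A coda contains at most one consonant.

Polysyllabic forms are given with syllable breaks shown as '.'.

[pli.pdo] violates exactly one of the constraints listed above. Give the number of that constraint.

[pli.pdo]: syllable 2 onset /pd/: /p/ (stop, 1) → /d/ (stop, 1) does not rise.
This is a violation of constraint 1: "Within a complex onset, sonority must strictly rise toward the nucleus."
The remaining constraints (2, 3, 4, 5) are satisfied.

1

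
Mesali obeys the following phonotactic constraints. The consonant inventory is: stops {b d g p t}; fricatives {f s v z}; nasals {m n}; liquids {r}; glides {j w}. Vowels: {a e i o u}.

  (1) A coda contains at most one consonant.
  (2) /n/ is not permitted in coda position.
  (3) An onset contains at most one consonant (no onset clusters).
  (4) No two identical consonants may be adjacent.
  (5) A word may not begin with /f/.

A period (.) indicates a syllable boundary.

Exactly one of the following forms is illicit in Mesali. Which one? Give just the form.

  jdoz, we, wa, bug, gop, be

jdoz — violates constraint 3: syllable 1 onset /jd/ has 2 consonants (> 1) → illicit
we — σ1 onset /w/, coda /∅/ ok → licit
wa — σ1 onset /w/, coda /∅/ ok → licit
bug — σ1 onset /b/, coda /g/ ok → licit
gop — σ1 onset /g/, coda /p/ ok → licit
be — σ1 onset /b/, coda /∅/ ok → licit

jdoz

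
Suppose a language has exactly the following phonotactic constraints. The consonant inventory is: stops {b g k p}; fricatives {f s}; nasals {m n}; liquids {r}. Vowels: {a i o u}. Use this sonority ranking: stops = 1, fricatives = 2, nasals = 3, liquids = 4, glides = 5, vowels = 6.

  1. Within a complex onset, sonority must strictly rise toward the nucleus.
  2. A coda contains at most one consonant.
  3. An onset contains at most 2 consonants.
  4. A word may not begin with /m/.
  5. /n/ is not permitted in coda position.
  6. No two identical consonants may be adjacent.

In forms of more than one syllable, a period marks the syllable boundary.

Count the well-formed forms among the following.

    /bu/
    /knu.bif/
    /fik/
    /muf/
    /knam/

4

/bu/ — σ1 onset /b/, coda /∅/ ok → well-formed
/knu.bif/ — σ1 onset /kn/ (1→3 rises), coda /∅/ ok; σ2 onset /b/, coda /f/ ok → well-formed
/fik/ — σ1 onset /f/, coda /k/ ok → well-formed
/muf/ — violates constraint 4: word begins with /m/ → ill-formed
/knam/ — σ1 onset /kn/ (1→3 rises), coda /m/ ok → well-formed
Well-formed: /bu/, /knu.bif/, /fik/, /knam/ → 4.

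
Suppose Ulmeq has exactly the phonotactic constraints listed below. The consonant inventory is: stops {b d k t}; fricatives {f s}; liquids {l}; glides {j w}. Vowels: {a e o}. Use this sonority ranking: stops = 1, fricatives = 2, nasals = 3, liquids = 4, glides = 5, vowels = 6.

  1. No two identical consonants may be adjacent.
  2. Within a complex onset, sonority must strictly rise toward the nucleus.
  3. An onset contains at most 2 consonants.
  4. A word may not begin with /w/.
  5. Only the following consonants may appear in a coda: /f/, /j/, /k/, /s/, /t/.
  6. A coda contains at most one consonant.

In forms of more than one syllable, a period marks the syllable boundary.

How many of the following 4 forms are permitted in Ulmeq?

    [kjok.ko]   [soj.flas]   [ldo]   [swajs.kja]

1

[kjok.ko] — violates constraint 1: adjacent identical consonants /kk/ → not permitted
[soj.flas] — σ1 onset /s/, coda /j/ ok; σ2 onset /fl/ (2→4 rises), coda /s/ ok → permitted
[ldo] — violates constraint 2: syllable 1 onset /ld/: /l/ (liquid, 4) → /d/ (stop, 1) does not rise → not permitted
[swajs.kja] — violates constraint 6: syllable 1 coda /js/ has 2 consonants (> 1) → not permitted
Permitted: [soj.flas] → 1.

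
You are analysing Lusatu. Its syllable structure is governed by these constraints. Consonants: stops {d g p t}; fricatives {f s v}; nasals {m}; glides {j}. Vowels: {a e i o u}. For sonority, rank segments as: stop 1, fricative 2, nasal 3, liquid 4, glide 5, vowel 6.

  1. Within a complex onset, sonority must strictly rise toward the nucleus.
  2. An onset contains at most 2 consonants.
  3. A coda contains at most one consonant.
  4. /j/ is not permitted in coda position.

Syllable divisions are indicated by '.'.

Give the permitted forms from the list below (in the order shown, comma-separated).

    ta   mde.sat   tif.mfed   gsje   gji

ta, gji

ta — σ1 onset /t/, coda /∅/ ok → permitted
mde.sat — violates constraint 1: syllable 1 onset /md/: /m/ (nasal, 3) → /d/ (stop, 1) does not rise → not permitted
tif.mfed — violates constraint 1: syllable 2 onset /mf/: /m/ (nasal, 3) → /f/ (fricative, 2) does not rise → not permitted
gsje — violates constraint 2: syllable 1 onset /gsj/ has 3 consonants (> 2) → not permitted
gji — σ1 onset /gj/ (1→5 rises), coda /∅/ ok → permitted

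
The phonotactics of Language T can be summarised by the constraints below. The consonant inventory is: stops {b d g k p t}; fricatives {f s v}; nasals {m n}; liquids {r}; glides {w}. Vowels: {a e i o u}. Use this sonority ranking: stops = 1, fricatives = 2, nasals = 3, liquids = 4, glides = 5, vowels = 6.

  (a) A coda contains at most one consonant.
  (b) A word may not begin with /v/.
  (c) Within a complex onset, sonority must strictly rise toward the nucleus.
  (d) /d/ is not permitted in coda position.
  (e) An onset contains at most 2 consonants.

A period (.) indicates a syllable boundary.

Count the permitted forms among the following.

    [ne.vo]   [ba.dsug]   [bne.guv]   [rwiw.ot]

[ne.vo] — σ1 onset /n/, coda /∅/ ok; σ2 onset /v/, coda /∅/ ok → permitted
[ba.dsug] — σ1 onset /b/, coda /∅/ ok; σ2 onset /ds/ (1→2 rises), coda /g/ ok → permitted
[bne.guv] — σ1 onset /bn/ (1→3 rises), coda /∅/ ok; σ2 onset /g/, coda /v/ ok → permitted
[rwiw.ot] — σ1 onset /rw/ (4→5 rises), coda /w/ ok; σ2 onset /∅/, coda /t/ ok → permitted
Permitted: [ne.vo], [ba.dsug], [bne.guv], [rwiw.ot] → 4.

4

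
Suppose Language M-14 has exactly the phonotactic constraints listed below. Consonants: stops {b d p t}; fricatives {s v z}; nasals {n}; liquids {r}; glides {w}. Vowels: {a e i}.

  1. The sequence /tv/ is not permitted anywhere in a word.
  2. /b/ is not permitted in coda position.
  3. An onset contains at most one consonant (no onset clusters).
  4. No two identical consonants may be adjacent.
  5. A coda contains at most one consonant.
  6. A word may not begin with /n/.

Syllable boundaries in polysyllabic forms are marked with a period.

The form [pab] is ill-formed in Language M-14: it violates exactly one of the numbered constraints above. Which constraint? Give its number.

[pab]: syllable 1 coda contains /b/.
This is a violation of constraint 2: "/b/ is not permitted in coda position."
The remaining constraints (1, 3, 4, 5, 6) are satisfied.

2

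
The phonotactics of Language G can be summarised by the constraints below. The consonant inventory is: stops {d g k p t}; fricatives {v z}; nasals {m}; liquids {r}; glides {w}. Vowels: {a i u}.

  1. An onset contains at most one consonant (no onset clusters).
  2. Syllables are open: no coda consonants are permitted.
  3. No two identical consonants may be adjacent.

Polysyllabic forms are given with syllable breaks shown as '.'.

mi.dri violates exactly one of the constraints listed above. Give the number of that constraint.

mi.dri: syllable 2 onset /dr/ has 2 consonants (> 1).
This is a violation of constraint 1: "An onset contains at most one consonant (no onset clusters)."
The remaining constraints (2, 3) are satisfied.

1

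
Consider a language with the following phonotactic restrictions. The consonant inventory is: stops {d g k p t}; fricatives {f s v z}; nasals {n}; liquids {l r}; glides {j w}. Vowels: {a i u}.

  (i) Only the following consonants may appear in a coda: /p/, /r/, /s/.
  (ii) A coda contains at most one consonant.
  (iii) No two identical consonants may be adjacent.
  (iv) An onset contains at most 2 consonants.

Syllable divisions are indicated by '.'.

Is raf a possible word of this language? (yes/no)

no

raf — violates constraint (i): syllable 1 coda contains /f/, which is not a licensed coda consonant → illicit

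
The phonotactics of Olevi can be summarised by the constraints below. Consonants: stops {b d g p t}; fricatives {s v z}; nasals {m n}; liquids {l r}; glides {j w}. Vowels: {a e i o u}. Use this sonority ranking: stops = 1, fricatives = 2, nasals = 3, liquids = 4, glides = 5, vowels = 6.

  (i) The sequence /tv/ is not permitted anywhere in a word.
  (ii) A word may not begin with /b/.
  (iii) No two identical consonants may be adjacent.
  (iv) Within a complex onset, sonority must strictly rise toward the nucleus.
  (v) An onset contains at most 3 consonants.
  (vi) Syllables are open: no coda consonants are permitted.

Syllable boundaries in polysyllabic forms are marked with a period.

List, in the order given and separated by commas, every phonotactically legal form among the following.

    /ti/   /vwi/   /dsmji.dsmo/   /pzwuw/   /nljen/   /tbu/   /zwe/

/ti/ — σ1 onset /t/, coda /∅/ ok → phonotactically legal
/vwi/ — σ1 onset /vw/ (2→5 rises), coda /∅/ ok → phonotactically legal
/dsmji.dsmo/ — violates constraint (v): syllable 1 onset /dsmj/ has 4 consonants (> 3) → phonotactically illegal
/pzwuw/ — violates constraint (vi): syllable 1 coda /w/ has 1 consonant (> 0) → phonotactically illegal
/nljen/ — violates constraint (vi): syllable 1 coda /n/ has 1 consonant (> 0) → phonotactically illegal
/tbu/ — violates constraint (iv): syllable 1 onset /tb/: /t/ (stop, 1) → /b/ (stop, 1) does not rise → phonotactically illegal
/zwe/ — σ1 onset /zw/ (2→5 rises), coda /∅/ ok → phonotactically legal

/ti/, /vwi/, /zwe/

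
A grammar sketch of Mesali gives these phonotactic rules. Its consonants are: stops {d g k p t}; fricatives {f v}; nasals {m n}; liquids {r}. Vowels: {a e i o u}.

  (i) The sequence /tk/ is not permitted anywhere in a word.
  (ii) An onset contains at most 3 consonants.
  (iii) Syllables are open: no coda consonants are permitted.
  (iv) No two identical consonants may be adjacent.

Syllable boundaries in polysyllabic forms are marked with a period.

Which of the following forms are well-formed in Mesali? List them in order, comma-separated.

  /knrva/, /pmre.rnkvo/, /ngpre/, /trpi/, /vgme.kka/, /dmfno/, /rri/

/knrva/ — violates constraint (ii): syllable 1 onset /knrv/ has 4 consonants (> 3) → ill-formed
/pmre.rnkvo/ — violates constraint (ii): syllable 2 onset /rnkv/ has 4 consonants (> 3) → ill-formed
/ngpre/ — violates constraint (ii): syllable 1 onset /ngpr/ has 4 consonants (> 3) → ill-formed
/trpi/ — σ1 onset /trp/ (3C), coda /∅/ ok → well-formed
/vgme.kka/ — violates constraint (iv): adjacent identical consonants /kk/ → ill-formed
/dmfno/ — violates constraint (ii): syllable 1 onset /dmfn/ has 4 consonants (> 3) → ill-formed
/rri/ — violates constraint (iv): adjacent identical consonants /rr/ → ill-formed

/trpi/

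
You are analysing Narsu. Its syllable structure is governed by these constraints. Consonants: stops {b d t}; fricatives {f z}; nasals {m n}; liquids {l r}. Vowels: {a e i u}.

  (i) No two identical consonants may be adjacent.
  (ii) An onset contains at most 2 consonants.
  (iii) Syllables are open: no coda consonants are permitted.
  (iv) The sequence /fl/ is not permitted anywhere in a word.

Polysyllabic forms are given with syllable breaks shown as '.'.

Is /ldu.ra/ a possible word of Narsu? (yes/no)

yes

/ldu.ra/ — σ1 onset /ld/ (2C), coda /∅/ ok; σ2 onset /r/, coda /∅/ ok → phonotactically legal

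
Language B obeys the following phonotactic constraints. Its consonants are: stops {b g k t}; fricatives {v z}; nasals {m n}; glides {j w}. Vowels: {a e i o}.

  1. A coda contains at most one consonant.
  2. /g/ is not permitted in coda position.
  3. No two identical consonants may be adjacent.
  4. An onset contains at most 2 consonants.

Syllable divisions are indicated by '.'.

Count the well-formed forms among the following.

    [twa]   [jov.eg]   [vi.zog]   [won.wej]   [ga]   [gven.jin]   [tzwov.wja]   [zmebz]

4

[twa] — σ1 onset /tw/ (2C), coda /∅/ ok → well-formed
[jov.eg] — violates constraint 2: syllable 2 coda contains /g/ → ill-formed
[vi.zog] — violates constraint 2: syllable 2 coda contains /g/ → ill-formed
[won.wej] — σ1 onset /w/, coda /n/ ok; σ2 onset /w/, coda /j/ ok → well-formed
[ga] — σ1 onset /g/, coda /∅/ ok → well-formed
[gven.jin] — σ1 onset /gv/ (2C), coda /n/ ok; σ2 onset /j/, coda /n/ ok → well-formed
[tzwov.wja] — violates constraint 4: syllable 1 onset /tzw/ has 3 consonants (> 2) → ill-formed
[zmebz] — violates constraint 1: syllable 1 coda /bz/ has 2 consonants (> 1) → ill-formed
Well-formed: [twa], [won.wej], [ga], [gven.jin] → 4.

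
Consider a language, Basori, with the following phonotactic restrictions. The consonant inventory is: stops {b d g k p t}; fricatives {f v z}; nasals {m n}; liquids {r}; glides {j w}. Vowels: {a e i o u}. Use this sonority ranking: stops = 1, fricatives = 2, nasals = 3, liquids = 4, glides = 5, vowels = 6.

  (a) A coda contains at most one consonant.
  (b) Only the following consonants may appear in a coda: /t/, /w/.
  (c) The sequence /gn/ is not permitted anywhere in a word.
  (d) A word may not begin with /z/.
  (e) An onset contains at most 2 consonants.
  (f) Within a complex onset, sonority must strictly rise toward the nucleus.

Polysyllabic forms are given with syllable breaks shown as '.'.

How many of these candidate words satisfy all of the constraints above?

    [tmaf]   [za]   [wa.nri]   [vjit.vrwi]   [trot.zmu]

2

[tmaf] — violates constraint (b): syllable 1 coda contains /f/, which is not a licensed coda consonant → illicit
[za] — violates constraint (d): word begins with /z/ → illicit
[wa.nri] — σ1 onset /w/, coda /∅/ ok; σ2 onset /nr/ (3→4 rises), coda /∅/ ok → licit
[vjit.vrwi] — violates constraint (e): syllable 2 onset /vrw/ has 3 consonants (> 2) → illicit
[trot.zmu] — σ1 onset /tr/ (1→4 rises), coda /t/ ok; σ2 onset /zm/ (2→3 rises), coda /∅/ ok → licit
Licit: [wa.nri], [trot.zmu] → 2.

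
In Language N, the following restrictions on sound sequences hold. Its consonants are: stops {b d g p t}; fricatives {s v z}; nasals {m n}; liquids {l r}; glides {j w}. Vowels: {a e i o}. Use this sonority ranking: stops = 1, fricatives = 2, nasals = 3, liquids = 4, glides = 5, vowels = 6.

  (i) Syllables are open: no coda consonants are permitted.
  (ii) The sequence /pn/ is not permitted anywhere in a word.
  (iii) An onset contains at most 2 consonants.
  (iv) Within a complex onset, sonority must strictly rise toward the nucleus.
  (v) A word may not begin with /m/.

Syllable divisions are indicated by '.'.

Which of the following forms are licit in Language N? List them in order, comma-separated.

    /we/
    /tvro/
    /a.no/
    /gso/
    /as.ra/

/we/, /a.no/, /gso/

/we/ — σ1 onset /w/, coda /∅/ ok → licit
/tvro/ — violates constraint (iii): syllable 1 onset /tvr/ has 3 consonants (> 2) → illicit
/a.no/ — σ1 onset /∅/, coda /∅/ ok; σ2 onset /n/, coda /∅/ ok → licit
/gso/ — σ1 onset /gs/ (1→2 rises), coda /∅/ ok → licit
/as.ra/ — violates constraint (i): syllable 1 coda /s/ has 1 consonant (> 0) → illicit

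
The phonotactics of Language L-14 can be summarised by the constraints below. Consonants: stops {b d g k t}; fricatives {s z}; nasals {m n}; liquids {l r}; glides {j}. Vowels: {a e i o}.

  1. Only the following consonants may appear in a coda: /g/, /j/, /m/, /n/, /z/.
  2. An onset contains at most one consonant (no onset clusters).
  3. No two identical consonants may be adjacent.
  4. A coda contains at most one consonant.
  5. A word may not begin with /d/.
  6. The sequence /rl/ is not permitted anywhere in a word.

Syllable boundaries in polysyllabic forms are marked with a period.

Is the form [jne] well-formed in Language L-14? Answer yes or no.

[jne] — violates constraint 2: syllable 1 onset /jn/ has 2 consonants (> 1) → ill-formed

no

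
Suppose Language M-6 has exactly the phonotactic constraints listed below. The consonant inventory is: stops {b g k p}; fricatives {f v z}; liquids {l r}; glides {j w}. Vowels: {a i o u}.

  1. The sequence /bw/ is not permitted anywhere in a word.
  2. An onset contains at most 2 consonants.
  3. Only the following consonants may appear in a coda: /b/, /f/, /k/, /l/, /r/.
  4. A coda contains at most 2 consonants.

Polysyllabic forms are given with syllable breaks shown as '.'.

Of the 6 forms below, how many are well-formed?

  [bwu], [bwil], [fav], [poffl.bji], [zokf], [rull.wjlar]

1

[bwu] — violates constraint 1: contains banned sequence /bw/ → ill-formed
[bwil] — violates constraint 1: contains banned sequence /bw/ → ill-formed
[fav] — violates constraint 3: syllable 1 coda contains /v/, which is not a licensed coda consonant → ill-formed
[poffl.bji] — violates constraint 4: syllable 1 coda /ffl/ has 3 consonants (> 2) → ill-formed
[zokf] — σ1 onset /z/, coda /kf/ (2C) ok → well-formed
[rull.wjlar] — violates constraint 2: syllable 2 onset /wjl/ has 3 consonants (> 2) → ill-formed
Well-formed: [zokf] → 1.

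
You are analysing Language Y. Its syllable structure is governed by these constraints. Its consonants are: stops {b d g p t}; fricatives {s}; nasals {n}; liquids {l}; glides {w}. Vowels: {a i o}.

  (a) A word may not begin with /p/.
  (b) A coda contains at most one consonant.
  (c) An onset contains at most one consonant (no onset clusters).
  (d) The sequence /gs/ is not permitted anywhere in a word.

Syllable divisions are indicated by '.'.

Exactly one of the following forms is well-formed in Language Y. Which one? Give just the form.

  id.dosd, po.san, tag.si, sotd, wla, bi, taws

id.dosd — violates constraint (b): syllable 2 coda /sd/ has 2 consonants (> 1) → ill-formed
po.san — violates constraint (a): word begins with /p/ → ill-formed
tag.si — violates constraint (d): contains banned sequence /gs/ → ill-formed
sotd — violates constraint (b): syllable 1 coda /td/ has 2 consonants (> 1) → ill-formed
wla — violates constraint (c): syllable 1 onset /wl/ has 2 consonants (> 1) → ill-formed
bi — σ1 onset /b/, coda /∅/ ok → well-formed
taws — violates constraint (b): syllable 1 coda /ws/ has 2 consonants (> 1) → ill-formed

bi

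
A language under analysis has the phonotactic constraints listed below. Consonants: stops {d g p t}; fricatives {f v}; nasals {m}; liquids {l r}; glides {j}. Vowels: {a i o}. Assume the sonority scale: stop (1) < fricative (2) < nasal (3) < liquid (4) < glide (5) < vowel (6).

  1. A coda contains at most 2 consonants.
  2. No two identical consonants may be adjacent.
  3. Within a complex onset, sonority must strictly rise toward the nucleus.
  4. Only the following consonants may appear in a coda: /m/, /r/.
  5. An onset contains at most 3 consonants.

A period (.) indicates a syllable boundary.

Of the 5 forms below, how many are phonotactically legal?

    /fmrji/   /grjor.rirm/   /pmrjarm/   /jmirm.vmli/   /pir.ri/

/fmrji/ — violates constraint 5: syllable 1 onset /fmrj/ has 4 consonants (> 3) → phonotactically illegal
/grjor.rirm/ — violates constraint 2: adjacent identical consonants /rr/ → phonotactically illegal
/pmrjarm/ — violates constraint 5: syllable 1 onset /pmrj/ has 4 consonants (> 3) → phonotactically illegal
/jmirm.vmli/ — violates constraint 3: syllable 1 onset /jm/: /j/ (glide, 5) → /m/ (nasal, 3) does not rise → phonotactically illegal
/pir.ri/ — violates constraint 2: adjacent identical consonants /rr/ → phonotactically illegal
No form is phonotactically legal → 0.

0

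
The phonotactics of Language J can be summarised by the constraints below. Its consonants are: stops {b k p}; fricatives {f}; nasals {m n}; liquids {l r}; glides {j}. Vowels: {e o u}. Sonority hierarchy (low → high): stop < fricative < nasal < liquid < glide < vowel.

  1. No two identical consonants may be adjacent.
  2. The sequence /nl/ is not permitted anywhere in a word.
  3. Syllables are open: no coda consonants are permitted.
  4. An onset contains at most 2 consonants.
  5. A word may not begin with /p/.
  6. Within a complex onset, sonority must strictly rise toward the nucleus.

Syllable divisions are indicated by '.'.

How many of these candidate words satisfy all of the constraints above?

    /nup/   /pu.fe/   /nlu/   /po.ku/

0

/nup/ — violates constraint 3: syllable 1 coda /p/ has 1 consonant (> 0) → not permitted
/pu.fe/ — violates constraint 5: word begins with /p/ → not permitted
/nlu/ — violates constraint 2: contains banned sequence /nl/ → not permitted
/po.ku/ — violates constraint 5: word begins with /p/ → not permitted
No form is permitted → 0.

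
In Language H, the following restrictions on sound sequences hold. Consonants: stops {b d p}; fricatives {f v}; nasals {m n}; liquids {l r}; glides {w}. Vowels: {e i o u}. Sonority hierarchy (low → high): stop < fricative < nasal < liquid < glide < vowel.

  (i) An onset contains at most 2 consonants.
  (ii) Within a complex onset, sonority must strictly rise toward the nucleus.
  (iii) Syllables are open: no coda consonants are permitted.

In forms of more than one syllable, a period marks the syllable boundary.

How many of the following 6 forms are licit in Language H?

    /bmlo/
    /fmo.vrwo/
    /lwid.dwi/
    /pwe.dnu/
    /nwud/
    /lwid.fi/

/bmlo/ — violates constraint (i): syllable 1 onset /bml/ has 3 consonants (> 2) → illicit
/fmo.vrwo/ — violates constraint (i): syllable 2 onset /vrw/ has 3 consonants (> 2) → illicit
/lwid.dwi/ — violates constraint (iii): syllable 1 coda /d/ has 1 consonant (> 0) → illicit
/pwe.dnu/ — σ1 onset /pw/ (1→5 rises), coda /∅/ ok; σ2 onset /dn/ (1→3 rises), coda /∅/ ok → licit
/nwud/ — violates constraint (iii): syllable 1 coda /d/ has 1 consonant (> 0) → illicit
/lwid.fi/ — violates constraint (iii): syllable 1 coda /d/ has 1 consonant (> 0) → illicit
Licit: /pwe.dnu/ → 1.

1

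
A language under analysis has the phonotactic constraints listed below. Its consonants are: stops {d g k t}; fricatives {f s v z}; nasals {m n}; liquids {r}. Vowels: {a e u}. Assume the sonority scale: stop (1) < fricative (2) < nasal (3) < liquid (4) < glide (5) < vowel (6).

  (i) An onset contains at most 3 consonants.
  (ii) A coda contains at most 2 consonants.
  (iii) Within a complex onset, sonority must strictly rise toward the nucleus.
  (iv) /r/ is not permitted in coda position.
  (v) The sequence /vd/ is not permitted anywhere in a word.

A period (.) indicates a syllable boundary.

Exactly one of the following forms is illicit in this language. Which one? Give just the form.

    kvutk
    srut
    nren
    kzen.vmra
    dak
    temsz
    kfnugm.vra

temsz

kvutk — σ1 onset /kv/ (1→2 rises), coda /tk/ (2C) ok → licit
srut — σ1 onset /sr/ (2→4 rises), coda /t/ ok → licit
nren — σ1 onset /nr/ (3→4 rises), coda /n/ ok → licit
kzen.vmra — σ1 onset /kz/ (1→2 rises), coda /n/ ok; σ2 onset /vmr/ (2→3→4 rises), coda /∅/ ok → licit
dak — σ1 onset /d/, coda /k/ ok → licit
temsz — violates constraint (ii): syllable 1 coda /msz/ has 3 consonants (> 2) → illicit
kfnugm.vra — σ1 onset /kfn/ (1→2→3 rises), coda /gm/ (2C) ok; σ2 onset /vr/ (2→4 rises), coda /∅/ ok → licit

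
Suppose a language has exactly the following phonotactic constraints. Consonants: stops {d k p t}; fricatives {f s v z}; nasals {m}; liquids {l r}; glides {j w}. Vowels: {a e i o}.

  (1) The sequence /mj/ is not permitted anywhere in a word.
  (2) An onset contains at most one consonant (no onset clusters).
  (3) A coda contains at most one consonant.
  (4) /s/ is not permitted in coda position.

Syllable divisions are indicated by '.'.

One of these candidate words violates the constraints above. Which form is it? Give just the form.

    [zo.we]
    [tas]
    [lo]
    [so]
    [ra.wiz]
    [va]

[tas]

[zo.we] — σ1 onset /z/, coda /∅/ ok; σ2 onset /w/, coda /∅/ ok → phonotactically legal
[tas] — violates constraint 4: syllable 1 coda contains /s/ → phonotactically illegal
[lo] — σ1 onset /l/, coda /∅/ ok → phonotactically legal
[so] — σ1 onset /s/, coda /∅/ ok → phonotactically legal
[ra.wiz] — σ1 onset /r/, coda /∅/ ok; σ2 onset /w/, coda /z/ ok → phonotactically legal
[va] — σ1 onset /v/, coda /∅/ ok → phonotactically legal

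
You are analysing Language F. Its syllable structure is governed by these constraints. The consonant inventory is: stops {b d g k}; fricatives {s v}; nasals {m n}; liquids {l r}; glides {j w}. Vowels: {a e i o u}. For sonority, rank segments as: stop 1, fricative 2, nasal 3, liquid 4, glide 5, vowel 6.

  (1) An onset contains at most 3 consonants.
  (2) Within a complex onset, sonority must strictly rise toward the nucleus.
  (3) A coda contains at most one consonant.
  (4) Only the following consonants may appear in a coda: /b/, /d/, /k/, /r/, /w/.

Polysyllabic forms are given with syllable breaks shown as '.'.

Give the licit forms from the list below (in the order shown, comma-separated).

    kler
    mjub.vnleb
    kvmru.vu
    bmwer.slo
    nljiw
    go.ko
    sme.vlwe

kler, mjub.vnleb, bmwer.slo, nljiw, go.ko, sme.vlwe

kler — σ1 onset /kl/ (1→4 rises), coda /r/ ok → licit
mjub.vnleb — σ1 onset /mj/ (3→5 rises), coda /b/ ok; σ2 onset /vnl/ (2→3→4 rises), coda /b/ ok → licit
kvmru.vu — violates constraint 1: syllable 1 onset /kvmr/ has 4 consonants (> 3) → illicit
bmwer.slo — σ1 onset /bmw/ (1→3→5 rises), coda /r/ ok; σ2 onset /sl/ (2→4 rises), coda /∅/ ok → licit
nljiw — σ1 onset /nlj/ (3→4→5 rises), coda /w/ ok → licit
go.ko — σ1 onset /g/, coda /∅/ ok; σ2 onset /k/, coda /∅/ ok → licit
sme.vlwe — σ1 onset /sm/ (2→3 rises), coda /∅/ ok; σ2 onset /vlw/ (2→4→5 rises), coda /∅/ ok → licit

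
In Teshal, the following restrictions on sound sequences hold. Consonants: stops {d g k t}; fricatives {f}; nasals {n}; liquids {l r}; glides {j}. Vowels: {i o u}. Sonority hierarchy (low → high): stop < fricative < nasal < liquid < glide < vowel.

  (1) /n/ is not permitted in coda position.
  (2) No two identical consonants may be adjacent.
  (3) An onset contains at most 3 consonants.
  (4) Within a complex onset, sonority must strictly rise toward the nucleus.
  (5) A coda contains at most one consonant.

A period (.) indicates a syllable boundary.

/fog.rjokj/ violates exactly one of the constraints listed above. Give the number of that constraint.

/fog.rjokj/: syllable 2 coda /kj/ has 2 consonants (> 1).
This is a violation of constraint 5: "A coda contains at most one consonant."
The remaining constraints (1, 2, 3, 4) are satisfied.

5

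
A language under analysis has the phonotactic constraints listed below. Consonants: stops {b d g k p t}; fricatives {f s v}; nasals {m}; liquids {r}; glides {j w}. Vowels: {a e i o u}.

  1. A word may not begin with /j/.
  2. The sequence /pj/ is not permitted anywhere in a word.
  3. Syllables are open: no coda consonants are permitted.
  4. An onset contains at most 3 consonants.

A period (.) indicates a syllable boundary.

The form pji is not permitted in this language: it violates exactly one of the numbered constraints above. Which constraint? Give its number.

2

pji: contains banned sequence /pj/.
This is a violation of constraint 2: "The sequence /pj/ is not permitted anywhere in a word."
The remaining constraints (1, 3, 4) are satisfied.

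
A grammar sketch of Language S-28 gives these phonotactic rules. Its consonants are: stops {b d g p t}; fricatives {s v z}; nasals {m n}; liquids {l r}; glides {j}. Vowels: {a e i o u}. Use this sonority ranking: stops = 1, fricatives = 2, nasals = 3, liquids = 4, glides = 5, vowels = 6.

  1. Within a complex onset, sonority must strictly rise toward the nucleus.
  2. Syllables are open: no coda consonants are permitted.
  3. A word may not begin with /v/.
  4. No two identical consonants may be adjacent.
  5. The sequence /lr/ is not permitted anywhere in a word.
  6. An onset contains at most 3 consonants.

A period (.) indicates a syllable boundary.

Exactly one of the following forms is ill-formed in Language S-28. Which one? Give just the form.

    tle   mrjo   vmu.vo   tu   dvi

vmu.vo

tle — σ1 onset /tl/ (1→4 rises), coda /∅/ ok → well-formed
mrjo — σ1 onset /mrj/ (3→4→5 rises), coda /∅/ ok → well-formed
vmu.vo — violates constraint 3: word begins with /v/ → ill-formed
tu — σ1 onset /t/, coda /∅/ ok → well-formed
dvi — σ1 onset /dv/ (1→2 rises), coda /∅/ ok → well-formed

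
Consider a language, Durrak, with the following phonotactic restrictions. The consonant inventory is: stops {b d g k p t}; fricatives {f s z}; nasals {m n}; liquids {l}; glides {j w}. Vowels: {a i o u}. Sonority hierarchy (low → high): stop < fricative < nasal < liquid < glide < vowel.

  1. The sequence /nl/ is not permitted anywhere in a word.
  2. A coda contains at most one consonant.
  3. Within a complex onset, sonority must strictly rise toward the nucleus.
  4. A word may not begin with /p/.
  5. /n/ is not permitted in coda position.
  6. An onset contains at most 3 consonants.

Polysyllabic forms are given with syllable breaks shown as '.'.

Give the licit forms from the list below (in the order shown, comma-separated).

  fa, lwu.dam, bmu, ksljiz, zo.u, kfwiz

fa — σ1 onset /f/, coda /∅/ ok → licit
lwu.dam — σ1 onset /lw/ (4→5 rises), coda /∅/ ok; σ2 onset /d/, coda /m/ ok → licit
bmu — σ1 onset /bm/ (1→3 rises), coda /∅/ ok → licit
ksljiz — violates constraint 6: syllable 1 onset /kslj/ has 4 consonants (> 3) → illicit
zo.u — σ1 onset /z/, coda /∅/ ok; σ2 onset /∅/, coda /∅/ ok → licit
kfwiz — σ1 onset /kfw/ (1→2→5 rises), coda /z/ ok → licit

fa, lwu.dam, bmu, zo.u, kfwiz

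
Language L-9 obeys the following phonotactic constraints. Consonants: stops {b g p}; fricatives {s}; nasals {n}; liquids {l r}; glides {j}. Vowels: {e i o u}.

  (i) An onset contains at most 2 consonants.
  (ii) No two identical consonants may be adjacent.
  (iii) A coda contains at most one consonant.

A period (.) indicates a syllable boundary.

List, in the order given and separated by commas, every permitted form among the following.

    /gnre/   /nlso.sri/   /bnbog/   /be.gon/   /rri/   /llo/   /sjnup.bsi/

/be.gon/

/gnre/ — violates constraint (i): syllable 1 onset /gnr/ has 3 consonants (> 2) → not permitted
/nlso.sri/ — violates constraint (i): syllable 1 onset /nls/ has 3 consonants (> 2) → not permitted
/bnbog/ — violates constraint (i): syllable 1 onset /bnb/ has 3 consonants (> 2) → not permitted
/be.gon/ — σ1 onset /b/, coda /∅/ ok; σ2 onset /g/, coda /n/ ok → permitted
/rri/ — violates constraint (ii): adjacent identical consonants /rr/ → not permitted
/llo/ — violates constraint (ii): adjacent identical consonants /ll/ → not permitted
/sjnup.bsi/ — violates constraint (i): syllable 1 onset /sjn/ has 3 consonants (> 2) → not permitted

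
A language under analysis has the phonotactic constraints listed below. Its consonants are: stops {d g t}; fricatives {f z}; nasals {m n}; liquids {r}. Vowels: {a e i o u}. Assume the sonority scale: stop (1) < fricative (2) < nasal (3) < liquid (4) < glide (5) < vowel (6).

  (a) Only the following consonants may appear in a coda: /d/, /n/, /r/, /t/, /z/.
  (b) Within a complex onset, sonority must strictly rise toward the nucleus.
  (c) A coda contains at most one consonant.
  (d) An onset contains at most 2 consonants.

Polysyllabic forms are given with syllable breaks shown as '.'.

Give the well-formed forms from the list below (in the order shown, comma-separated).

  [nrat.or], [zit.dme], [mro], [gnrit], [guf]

[nrat.or], [zit.dme], [mro]

[nrat.or] — σ1 onset /nr/ (3→4 rises), coda /t/ ok; σ2 onset /∅/, coda /r/ ok → well-formed
[zit.dme] — σ1 onset /z/, coda /t/ ok; σ2 onset /dm/ (1→3 rises), coda /∅/ ok → well-formed
[mro] — σ1 onset /mr/ (3→4 rises), coda /∅/ ok → well-formed
[gnrit] — violates constraint (d): syllable 1 onset /gnr/ has 3 consonants (> 2) → ill-formed
[guf] — violates constraint (a): syllable 1 coda contains /f/, which is not a licensed coda consonant → ill-formed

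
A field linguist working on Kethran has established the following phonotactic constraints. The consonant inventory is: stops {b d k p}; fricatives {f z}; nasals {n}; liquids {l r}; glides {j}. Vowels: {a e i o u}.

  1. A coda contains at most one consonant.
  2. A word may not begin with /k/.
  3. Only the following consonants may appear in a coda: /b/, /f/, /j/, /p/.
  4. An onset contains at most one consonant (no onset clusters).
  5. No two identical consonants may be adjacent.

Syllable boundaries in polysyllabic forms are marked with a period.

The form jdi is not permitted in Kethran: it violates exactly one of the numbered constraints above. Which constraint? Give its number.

jdi: syllable 1 onset /jd/ has 2 consonants (> 1).
This is a violation of constraint 4: "An onset contains at most one consonant (no onset clusters)."
The remaining constraints (1, 2, 3, 5) are satisfied.

4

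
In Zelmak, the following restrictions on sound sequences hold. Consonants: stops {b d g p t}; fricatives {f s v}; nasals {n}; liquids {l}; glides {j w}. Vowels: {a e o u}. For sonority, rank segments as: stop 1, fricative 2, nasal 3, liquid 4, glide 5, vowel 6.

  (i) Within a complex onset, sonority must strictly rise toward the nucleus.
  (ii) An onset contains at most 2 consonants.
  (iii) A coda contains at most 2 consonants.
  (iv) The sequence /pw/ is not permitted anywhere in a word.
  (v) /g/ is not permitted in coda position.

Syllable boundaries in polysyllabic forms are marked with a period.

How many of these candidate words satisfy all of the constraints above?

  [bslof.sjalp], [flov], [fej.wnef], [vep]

2

[bslof.sjalp] — violates constraint (ii): syllable 1 onset /bsl/ has 3 consonants (> 2) → not permitted
[flov] — σ1 onset /fl/ (2→4 rises), coda /v/ ok → permitted
[fej.wnef] — violates constraint (i): syllable 2 onset /wn/: /w/ (glide, 5) → /n/ (nasal, 3) does not rise → not permitted
[vep] — σ1 onset /v/, coda /p/ ok → permitted
Permitted: [flov], [vep] → 2.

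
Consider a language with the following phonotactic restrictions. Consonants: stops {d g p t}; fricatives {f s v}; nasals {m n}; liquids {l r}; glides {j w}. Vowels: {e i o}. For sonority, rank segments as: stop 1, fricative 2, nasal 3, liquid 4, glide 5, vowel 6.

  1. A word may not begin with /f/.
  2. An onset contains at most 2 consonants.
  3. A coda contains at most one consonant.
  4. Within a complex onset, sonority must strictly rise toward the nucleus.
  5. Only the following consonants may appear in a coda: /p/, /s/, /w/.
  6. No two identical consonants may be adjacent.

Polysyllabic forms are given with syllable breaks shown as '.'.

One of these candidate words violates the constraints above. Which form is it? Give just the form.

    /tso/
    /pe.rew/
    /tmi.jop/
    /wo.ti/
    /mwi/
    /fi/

/fi/

/tso/ — σ1 onset /ts/ (1→2 rises), coda /∅/ ok → phonotactically legal
/pe.rew/ — σ1 onset /p/, coda /∅/ ok; σ2 onset /r/, coda /w/ ok → phonotactically legal
/tmi.jop/ — σ1 onset /tm/ (1→3 rises), coda /∅/ ok; σ2 onset /j/, coda /p/ ok → phonotactically legal
/wo.ti/ — σ1 onset /w/, coda /∅/ ok; σ2 onset /t/, coda /∅/ ok → phonotactically legal
/mwi/ — σ1 onset /mw/ (3→5 rises), coda /∅/ ok → phonotactically legal
/fi/ — violates constraint 1: word begins with /f/ → phonotactically illegal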